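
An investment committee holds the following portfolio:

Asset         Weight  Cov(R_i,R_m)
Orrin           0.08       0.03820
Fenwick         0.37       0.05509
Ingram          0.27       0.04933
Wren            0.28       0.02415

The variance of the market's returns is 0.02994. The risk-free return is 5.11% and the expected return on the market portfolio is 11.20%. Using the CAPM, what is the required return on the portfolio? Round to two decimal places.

β_Orrin = 0.03820 / 0.02994 = 1.2759
β_Fenwick = 0.05509 / 0.02994 = 1.8400
β_Ingram = 0.04933 / 0.02994 = 1.6476
β_Wren = 0.02415 / 0.02994 = 0.8066
β_P = Σ w_i β_i = 0.08×1.2759 + 0.37×1.8400 + 0.27×1.6476 + 0.28×0.8066 = 1.4536
MRP = 11.20% − 5.11% = 6.09%
E(R_P) = R_f + β_P × MRP = 5.11% + 1.4536 × 6.09% = 13.96%

13.96%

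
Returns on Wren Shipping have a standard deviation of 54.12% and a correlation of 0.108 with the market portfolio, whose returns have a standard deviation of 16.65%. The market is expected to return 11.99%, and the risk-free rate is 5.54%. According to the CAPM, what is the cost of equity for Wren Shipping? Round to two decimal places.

7.80%

β = ρ × σ_i / σ_m = 0.108 × 54.12% / 16.65% = 0.3510
MRP = 11.99% − 5.54% = 6.45%
E(R) = 5.54% + 0.3510 × 6.45% = 7.80%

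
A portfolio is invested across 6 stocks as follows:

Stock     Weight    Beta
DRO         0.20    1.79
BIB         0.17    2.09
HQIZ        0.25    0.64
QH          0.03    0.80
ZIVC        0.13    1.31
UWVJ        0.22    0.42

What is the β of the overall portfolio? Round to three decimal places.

1.160

β_P = Σ w_i β_i = 0.20×1.79 + 0.17×2.09 + 0.25×0.64 + 0.03×0.80 + 0.13×1.31 + 0.22×0.42 = 1.1600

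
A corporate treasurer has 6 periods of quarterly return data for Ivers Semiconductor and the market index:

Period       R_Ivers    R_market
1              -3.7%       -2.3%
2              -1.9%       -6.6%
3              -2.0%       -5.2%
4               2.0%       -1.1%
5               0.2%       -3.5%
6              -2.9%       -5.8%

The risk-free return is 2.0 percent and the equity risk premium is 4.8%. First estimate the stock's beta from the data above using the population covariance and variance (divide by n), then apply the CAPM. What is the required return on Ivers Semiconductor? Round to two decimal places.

4.40%

Mean R_i = (-3.7 − 1.9 − 2.0 + 2.0 + 0.2 − 2.9) / 6 = -1.3833%
Mean R_m = (-2.3 − 6.6 − 5.2 − 1.1 − 3.5 − 5.8) / 6 = -4.0833%
Σ(R_i − R̄_i)(R_m − R̄_m) = 11.4783  ⇒  Cov = 11.4783 / 6 = 1.9131
Σ(R_m − R̄_m)² = 22.9483  ⇒  Var(R_m) = 22.9483 / 6 = 3.8247
β = Cov / Var(R_m) = 1.9131 / 3.8247 = 0.5002
E(R) = R_f + β × MRP = 2.0% + 0.5002 × 4.8% = 4.40%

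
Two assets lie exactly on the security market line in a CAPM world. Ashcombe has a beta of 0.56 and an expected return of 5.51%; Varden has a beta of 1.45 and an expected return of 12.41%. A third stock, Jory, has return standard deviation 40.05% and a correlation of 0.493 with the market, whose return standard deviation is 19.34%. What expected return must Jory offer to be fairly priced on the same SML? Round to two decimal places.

MRP = (12.41% − 5.51%) / (1.45 − 0.56) = 7.7528%
R_f = 5.51% − 0.56 × 7.7528% = 1.1684%
β_Jory = ρ·σ_i/σ_m = 0.493 × 40.05 / 19.34 = 1.0209
E(R_Jory) = R_f + β × MRP = 1.1684% + 1.0209 × 7.7528% = 9.08%

9.08%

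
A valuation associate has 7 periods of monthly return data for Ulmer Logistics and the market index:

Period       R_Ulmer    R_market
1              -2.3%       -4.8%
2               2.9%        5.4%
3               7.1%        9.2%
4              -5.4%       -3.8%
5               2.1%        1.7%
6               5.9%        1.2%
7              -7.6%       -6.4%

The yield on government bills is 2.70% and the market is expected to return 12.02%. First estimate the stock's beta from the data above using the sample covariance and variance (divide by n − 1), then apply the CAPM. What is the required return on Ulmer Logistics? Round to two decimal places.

Mean R_i = (-2.3 + 2.9 + 7.1 − 5.4 + 2.1 + 5.9 − 7.6) / 7 = 0.3857%
Mean R_m = (-4.8 + 5.4 + 9.2 − 3.8 + 1.7 + 1.2 − 6.4) / 7 = 0.3571%
Σ(R_i − R̄_i)(R_m − R̄_m) = 170.8657  ⇒  Cov = 170.8657 / 6 = 28.4776
Σ(R_m − R̄_m)² = 195.6771  ⇒  Var(R_m) = 195.6771 / 6 = 32.6129
β = Cov / Var(R_m) = 28.4776 / 32.6129 = 0.8732
MRP = 12.02% − 2.70% = 9.32%
E(R) = R_f + β × MRP = 2.70% + 0.8732 × 9.32% = 10.84%

10.84%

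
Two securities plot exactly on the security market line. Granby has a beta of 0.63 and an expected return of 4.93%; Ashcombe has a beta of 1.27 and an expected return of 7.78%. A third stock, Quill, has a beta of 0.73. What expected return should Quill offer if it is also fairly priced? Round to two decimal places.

5.38%

MRP (SML slope) = (7.78% − 4.93%) / (1.27 − 0.63) = 2.85% / 0.64 = 4.4531%
R_f (intercept) = 4.93% − 0.63 × 4.4531% = 2.1245%
E(R_Quill) = R_f + β × MRP = 2.1245% + 0.73 × 4.4531% = 5.38%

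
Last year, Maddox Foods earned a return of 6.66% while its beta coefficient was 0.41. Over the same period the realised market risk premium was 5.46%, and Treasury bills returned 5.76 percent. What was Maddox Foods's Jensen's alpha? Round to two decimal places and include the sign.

CAPM benchmark = R_f + β(R_m − R_f) = 5.76% + 0.41 × 5.46% = 7.9986%
α = actual − benchmark = 6.66% − 7.9986% = -1.34%

-1.34%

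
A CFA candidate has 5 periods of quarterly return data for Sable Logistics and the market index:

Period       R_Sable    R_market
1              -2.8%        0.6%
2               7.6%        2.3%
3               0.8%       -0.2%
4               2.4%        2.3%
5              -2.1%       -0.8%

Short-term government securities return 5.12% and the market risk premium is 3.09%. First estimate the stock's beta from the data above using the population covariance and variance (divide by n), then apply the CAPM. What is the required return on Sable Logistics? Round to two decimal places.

Mean R_i = (-2.8 + 7.6 + 0.8 + 2.4 − 2.1) / 5 = 1.1800%
Mean R_m = (0.6 + 2.3 − 0.2 + 2.3 − 0.8) / 5 = 0.8400%
Σ(R_i − R̄_i)(R_m − R̄_m) = 17.8840  ⇒  Cov = 17.8840 / 5 = 3.5768
Σ(R_m − R̄_m)² = 8.0920  ⇒  Var(R_m) = 8.0920 / 5 = 1.6184
β = Cov / Var(R_m) = 3.5768 / 1.6184 = 2.2101
E(R) = R_f + β × MRP = 5.12% + 2.2101 × 3.09% = 11.95%

11.95%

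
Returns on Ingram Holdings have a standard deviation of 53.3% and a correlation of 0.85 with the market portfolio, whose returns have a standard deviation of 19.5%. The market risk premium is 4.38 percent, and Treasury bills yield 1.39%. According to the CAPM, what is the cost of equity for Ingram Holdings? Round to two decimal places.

β = ρ × σ_i / σ_m = 0.85 × 53.3% / 19.5% = 2.3233
E(R) = 1.39% + 2.3233 × 4.38% = 11.57%

11.57%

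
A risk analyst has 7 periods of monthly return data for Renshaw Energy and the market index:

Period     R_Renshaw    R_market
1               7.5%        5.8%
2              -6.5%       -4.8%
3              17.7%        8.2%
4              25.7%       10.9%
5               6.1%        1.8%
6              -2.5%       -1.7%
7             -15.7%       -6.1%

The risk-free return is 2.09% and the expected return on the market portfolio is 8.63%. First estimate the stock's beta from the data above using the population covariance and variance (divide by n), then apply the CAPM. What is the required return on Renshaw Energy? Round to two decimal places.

Mean R_i = (7.5 − 6.5 + 17.7 + 25.7 + 6.1 − 2.5 − 15.7) / 7 = 4.6143%
Mean R_m = (5.8 − 4.8 + 8.2 + 10.9 + 1.8 − 1.7 − 6.1) / 7 = 2.0143%
Σ(R_i − R̄_i)(R_m − R̄_m) = 545.9086  ⇒  Cov = 545.9086 / 7 = 77.9869
Σ(R_m − R̄_m)² = 257.6686  ⇒  Var(R_m) = 257.6686 / 7 = 36.8098
β = Cov / Var(R_m) = 77.9869 / 36.8098 = 2.1186
MRP = 8.63% − 2.09% = 6.54%
E(R) = R_f + β × MRP = 2.09% + 2.1186 × 6.54% = 15.95%

15.95%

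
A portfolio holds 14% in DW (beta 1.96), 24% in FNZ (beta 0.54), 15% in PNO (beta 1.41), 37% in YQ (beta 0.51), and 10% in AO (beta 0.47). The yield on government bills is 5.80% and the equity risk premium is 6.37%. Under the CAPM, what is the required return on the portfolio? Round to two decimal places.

11.22%

β_P = Σ w_i β_i = 0.14×1.96 + 0.24×0.54 + 0.15×1.41 + 0.37×0.51 + 0.10×0.47 = 0.8512
E(R_P) = R_f + β_P × MRP = 5.80% + 0.8512 × 6.37% = 11.22%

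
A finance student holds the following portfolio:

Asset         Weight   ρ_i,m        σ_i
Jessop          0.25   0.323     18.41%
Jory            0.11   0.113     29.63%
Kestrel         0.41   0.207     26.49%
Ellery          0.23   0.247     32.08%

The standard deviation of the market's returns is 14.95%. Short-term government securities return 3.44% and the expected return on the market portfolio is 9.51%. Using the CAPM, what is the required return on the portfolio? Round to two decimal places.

β_Jessop = 0.323 × 18.41% / 14.95% = 0.3978
β_Jory = 0.113 × 29.63% / 14.95% = 0.2240
β_Kestrel = 0.207 × 26.49% / 14.95% = 0.3668
β_Ellery = 0.247 × 32.08% / 14.95% = 0.5300
β_P = Σ w_i β_i = 0.25×0.3978 + 0.11×0.2240 + 0.41×0.3668 + 0.23×0.5300 = 0.3964
MRP = 9.51% − 3.44% = 6.07%
E(R_P) = R_f + β_P × MRP = 3.44% + 0.3964 × 6.07% = 5.85%

5.85%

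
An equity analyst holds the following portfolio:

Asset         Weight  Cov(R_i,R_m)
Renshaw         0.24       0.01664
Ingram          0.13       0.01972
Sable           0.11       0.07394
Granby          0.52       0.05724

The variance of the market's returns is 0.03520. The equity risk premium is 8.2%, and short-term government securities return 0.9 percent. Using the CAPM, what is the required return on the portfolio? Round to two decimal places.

11.26%

β_Renshaw = 0.01664 / 0.03520 = 0.4727
β_Ingram = 0.01972 / 0.03520 = 0.5602
β_Sable = 0.07394 / 0.03520 = 2.1006
β_Granby = 0.05724 / 0.03520 = 1.6261
β_P = Σ w_i β_i = 0.24×0.4727 + 0.13×0.5602 + 0.11×2.1006 + 0.52×1.6261 = 1.2629
E(R_P) = R_f + β_P × MRP = 0.9% + 1.2629 × 8.2% = 11.26%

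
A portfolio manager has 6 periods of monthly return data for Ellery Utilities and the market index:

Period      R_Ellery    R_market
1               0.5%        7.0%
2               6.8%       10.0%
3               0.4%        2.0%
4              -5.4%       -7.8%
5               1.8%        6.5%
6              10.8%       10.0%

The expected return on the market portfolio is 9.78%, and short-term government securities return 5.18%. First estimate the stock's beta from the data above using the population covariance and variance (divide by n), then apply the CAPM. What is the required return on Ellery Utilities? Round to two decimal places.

Mean R_i = (0.5 + 6.8 + 0.4 − 5.4 + 1.8 + 10.8) / 6 = 2.4833%
Mean R_m = (7.0 + 10.0 + 2.0 − 7.8 + 6.5 + 10.0) / 6 = 4.6167%
Σ(R_i − R̄_i)(R_m − R̄_m) = 165.3317  ⇒  Cov = 165.3317 / 6 = 27.5553
Σ(R_m − R̄_m)² = 228.2083  ⇒  Var(R_m) = 228.2083 / 6 = 38.0347
β = Cov / Var(R_m) = 27.5553 / 38.0347 = 0.7245
MRP = 9.78% − 5.18% = 4.60%
E(R) = R_f + β × MRP = 5.18% + 0.7245 × 4.60% = 8.51%

8.51%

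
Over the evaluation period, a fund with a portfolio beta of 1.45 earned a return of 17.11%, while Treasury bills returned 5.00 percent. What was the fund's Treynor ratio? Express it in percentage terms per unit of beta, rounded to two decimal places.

8.35%

Treynor = (R_P − R_f) / β_P = (17.11% − 5.00%) / 1.4500 = 12.11% / 1.4500 = 8.35%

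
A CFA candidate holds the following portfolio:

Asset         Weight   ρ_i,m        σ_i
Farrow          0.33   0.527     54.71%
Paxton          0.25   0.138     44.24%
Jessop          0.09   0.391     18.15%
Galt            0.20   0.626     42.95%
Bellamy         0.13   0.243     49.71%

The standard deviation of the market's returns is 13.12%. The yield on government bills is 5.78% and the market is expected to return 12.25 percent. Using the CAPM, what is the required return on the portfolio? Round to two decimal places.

β_Farrow = 0.527 × 54.71% / 13.12% = 2.1976
β_Paxton = 0.138 × 44.24% / 13.12% = 0.4653
β_Jessop = 0.391 × 18.15% / 13.12% = 0.5409
β_Galt = 0.626 × 42.95% / 13.12% = 2.0493
β_Bellamy = 0.243 × 49.71% / 13.12% = 0.9207
β_P = Σ w_i β_i = 0.33×2.1976 + 0.25×0.4653 + 0.09×0.5409 + 0.20×2.0493 + 0.13×0.9207 = 1.4198
MRP = 12.25% − 5.78% = 6.47%
E(R_P) = R_f + β_P × MRP = 5.78% + 1.4198 × 6.47% = 14.97%

14.97%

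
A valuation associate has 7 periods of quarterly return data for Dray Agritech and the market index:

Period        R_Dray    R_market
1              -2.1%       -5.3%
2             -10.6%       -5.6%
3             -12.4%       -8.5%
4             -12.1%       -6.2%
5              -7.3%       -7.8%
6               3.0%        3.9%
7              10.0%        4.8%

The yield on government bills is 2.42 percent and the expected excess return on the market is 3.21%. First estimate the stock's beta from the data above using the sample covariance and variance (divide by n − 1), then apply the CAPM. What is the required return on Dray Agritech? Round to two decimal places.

6.94%

Mean R_i = (-2.1 − 10.6 − 12.4 − 12.1 − 7.3 + 3.0 + 10.0) / 7 = -4.5000%
Mean R_m = (-5.3 − 5.6 − 8.5 − 6.2 − 7.8 + 3.9 + 4.8) / 7 = -3.5286%
Σ(R_i − R̄_i)(R_m − R̄_m) = 256.4000  ⇒  Cov = 256.4000 / 6 = 42.7333
Σ(R_m − R̄_m)² = 182.0743  ⇒  Var(R_m) = 182.0743 / 6 = 30.3457
β = Cov / Var(R_m) = 42.7333 / 30.3457 = 1.4082
E(R) = R_f + β × MRP = 2.42% + 1.4082 × 3.21% = 6.94%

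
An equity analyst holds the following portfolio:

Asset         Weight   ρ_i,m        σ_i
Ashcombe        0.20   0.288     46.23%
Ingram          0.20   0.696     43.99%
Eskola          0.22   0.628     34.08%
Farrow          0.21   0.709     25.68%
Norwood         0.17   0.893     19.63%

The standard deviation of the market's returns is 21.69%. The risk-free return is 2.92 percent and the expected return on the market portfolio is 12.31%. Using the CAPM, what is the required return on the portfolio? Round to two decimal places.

β_Ashcombe = 0.288 × 46.23% / 21.69% = 0.6138
β_Ingram = 0.696 × 43.99% / 21.69% = 1.4116
β_Eskola = 0.628 × 34.08% / 21.69% = 0.9867
β_Farrow = 0.709 × 25.68% / 21.69% = 0.8394
β_Norwood = 0.893 × 19.63% / 21.69% = 0.8082
β_P = Σ w_i β_i = 0.20×0.6138 + 0.20×1.4116 + 0.22×0.9867 + 0.21×0.8394 + 0.17×0.8082 = 0.9358
MRP = 12.31% − 2.92% = 9.39%
E(R_P) = R_f + β_P × MRP = 2.92% + 0.9358 × 9.39% = 11.71%

11.71%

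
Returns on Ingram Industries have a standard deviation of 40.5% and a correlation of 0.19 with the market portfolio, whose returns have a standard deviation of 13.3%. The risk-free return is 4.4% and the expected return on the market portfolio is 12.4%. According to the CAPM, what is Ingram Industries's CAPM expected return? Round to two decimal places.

9.03%

β = ρ × σ_i / σ_m = 0.19 × 40.5% / 13.3% = 0.5786
MRP = 12.4% − 4.4% = 8.00%
E(R) = 4.4% + 0.5786 × 8.0% = 9.03%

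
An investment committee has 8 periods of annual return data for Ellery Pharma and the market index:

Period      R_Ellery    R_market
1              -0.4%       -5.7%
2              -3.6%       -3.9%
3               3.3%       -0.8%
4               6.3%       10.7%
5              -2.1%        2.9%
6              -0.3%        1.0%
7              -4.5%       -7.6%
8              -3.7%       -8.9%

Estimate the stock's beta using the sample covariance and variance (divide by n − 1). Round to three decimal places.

0.462

Mean R_i = (-0.4 − 3.6 + 3.3 + 6.3 − 2.1 − 0.3 − 4.5 − 3.7) / 8 = -0.6250%
Mean R_m = (-5.7 − 3.9 − 0.8 + 10.7 + 2.9 + 1.0 − 7.6 − 8.9) / 8 = -1.5375%
Σ(R_i − R̄_i)(R_m − R̄_m) = 134.1425  ⇒  Cov = 134.1425 / 7 = 19.1632
Σ(R_m − R̄_m)² = 290.2988  ⇒  Var(R_m) = 290.2988 / 7 = 41.4713
β = Cov / Var(R_m) = 19.1632 / 41.4713 = 0.4621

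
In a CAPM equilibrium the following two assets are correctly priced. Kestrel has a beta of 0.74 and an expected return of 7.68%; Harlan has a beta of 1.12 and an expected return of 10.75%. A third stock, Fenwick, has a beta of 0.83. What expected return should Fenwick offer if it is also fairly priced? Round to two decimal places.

8.41%

MRP (SML slope) = (10.75% − 7.68%) / (1.12 − 0.74) = 3.07% / 0.38 = 8.0789%
R_f (intercept) = 7.68% − 0.74 × 8.0789% = 1.7016%
E(R_Fenwick) = R_f + β × MRP = 1.7016% + 0.83 × 8.0789% = 8.41%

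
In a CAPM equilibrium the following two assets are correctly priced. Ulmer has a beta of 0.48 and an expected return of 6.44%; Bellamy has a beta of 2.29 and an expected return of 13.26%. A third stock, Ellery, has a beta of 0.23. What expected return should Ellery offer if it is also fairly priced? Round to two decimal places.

MRP (SML slope) = (13.26% − 6.44%) / (2.29 − 0.48) = 6.82% / 1.81 = 3.7680%
R_f (intercept) = 6.44% − 0.48 × 3.7680% = 4.6314%
E(R_Ellery) = R_f + β × MRP = 4.6314% + 0.23 × 3.7680% = 5.50%

5.50%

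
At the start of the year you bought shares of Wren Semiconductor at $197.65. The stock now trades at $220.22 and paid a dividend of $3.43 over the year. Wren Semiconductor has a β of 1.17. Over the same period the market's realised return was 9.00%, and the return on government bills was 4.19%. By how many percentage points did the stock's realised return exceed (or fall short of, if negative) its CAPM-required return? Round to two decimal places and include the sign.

Realised HPR = (P1 + D1 − P0) / P0 = (220.22 + 3.43 − 197.65) / 197.65 = 26.00 / 197.65 = 13.1546%
MRP = 9.00% − 4.19% = 4.81%
CAPM required = R_f + β·MRP = 4.19% + 1.17 × 4.81% = 9.8177%
α = realised − required = 13.1546% − 9.8177% = +3.34%

+3.34%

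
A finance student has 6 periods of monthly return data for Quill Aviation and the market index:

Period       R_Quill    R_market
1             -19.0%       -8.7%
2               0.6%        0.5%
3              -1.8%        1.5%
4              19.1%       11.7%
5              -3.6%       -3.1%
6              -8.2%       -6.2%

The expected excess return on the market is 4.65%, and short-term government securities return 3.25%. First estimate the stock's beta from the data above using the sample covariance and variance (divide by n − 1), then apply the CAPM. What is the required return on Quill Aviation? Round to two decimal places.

Mean R_i = (-19.0 + 0.6 − 1.8 + 19.1 − 3.6 − 8.2) / 6 = -2.1500%
Mean R_m = (-8.7 + 0.5 + 1.5 + 11.7 − 3.1 − 6.2) / 6 = -0.7167%
Σ(R_i − R̄_i)(R_m − R̄_m) = 439.1250  ⇒  Cov = 439.1250 / 5 = 87.8250
Σ(R_m − R̄_m)² = 260.0483  ⇒  Var(R_m) = 260.0483 / 5 = 52.0097
β = Cov / Var(R_m) = 87.8250 / 52.0097 = 1.6886
E(R) = R_f + β × MRP = 3.25% + 1.6886 × 4.65% = 11.10%

11.10%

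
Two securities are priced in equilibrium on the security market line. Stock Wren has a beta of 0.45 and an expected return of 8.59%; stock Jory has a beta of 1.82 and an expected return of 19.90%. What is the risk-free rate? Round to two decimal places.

4.88%

Both satisfy E(R) = R_f + β·MRP, so the slope of the SML is
MRP = (19.90% − 8.59%) / (1.82 − 0.45) = 11.31% / 1.37 = 8.2555%
R_f = E(R_Wren) − β_Wren·MRP = 8.59% − 0.45 × 8.2555% = 4.8750%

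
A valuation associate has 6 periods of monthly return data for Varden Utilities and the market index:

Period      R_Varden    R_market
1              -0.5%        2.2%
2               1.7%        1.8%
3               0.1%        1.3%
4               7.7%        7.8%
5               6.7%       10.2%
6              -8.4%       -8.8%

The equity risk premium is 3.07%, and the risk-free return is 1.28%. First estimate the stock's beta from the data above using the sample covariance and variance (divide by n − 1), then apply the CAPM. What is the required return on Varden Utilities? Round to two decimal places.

Mean R_i = (-0.5 + 1.7 + 0.1 + 7.7 + 6.7 − 8.4) / 6 = 1.2167%
Mean R_m = (2.2 + 1.8 + 1.3 + 7.8 + 10.2 − 8.8) / 6 = 2.4167%
Σ(R_i − R̄_i)(R_m − R̄_m) = 186.7683  ⇒  Cov = 186.7683 / 5 = 37.3537
Σ(R_m − R̄_m)² = 217.0483  ⇒  Var(R_m) = 217.0483 / 5 = 43.4097
β = Cov / Var(R_m) = 37.3537 / 43.4097 = 0.8605
E(R) = R_f + β × MRP = 1.28% + 0.8605 × 3.07% = 3.92%

3.92%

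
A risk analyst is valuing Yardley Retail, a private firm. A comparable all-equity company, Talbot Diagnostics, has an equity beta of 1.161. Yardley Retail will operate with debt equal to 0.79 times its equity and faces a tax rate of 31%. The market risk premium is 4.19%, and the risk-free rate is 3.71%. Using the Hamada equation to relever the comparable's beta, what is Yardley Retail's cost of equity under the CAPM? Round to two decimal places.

β_L = β_U × [1 + (1 − t)(D/E)] = 1.161 × [1 + (1 − 0.31) × 0.79]
    = 1.161 × [1 + 0.69 × 0.79] = 1.161 × 1.5451 = 1.7939
E(R) = R_f + β_L × MRP = 3.71% + 1.7939 × 4.19% = 11.23%

11.23%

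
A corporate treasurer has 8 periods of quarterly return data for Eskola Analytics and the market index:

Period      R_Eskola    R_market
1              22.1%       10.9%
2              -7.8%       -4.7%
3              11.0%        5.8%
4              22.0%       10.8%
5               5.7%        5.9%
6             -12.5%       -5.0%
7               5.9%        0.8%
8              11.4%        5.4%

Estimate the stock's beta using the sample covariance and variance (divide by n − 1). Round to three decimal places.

Mean R_i = (22.1 − 7.8 + 11.0 + 22.0 + 5.7 − 12.5 + 5.9 + 11.4) / 8 = 7.2250%
Mean R_m = (10.9 − 4.7 + 5.8 + 10.8 + 5.9 − 5.0 + 0.8 + 5.4) / 8 = 3.7375%
Σ(R_i − R̄_i)(R_m − R̄_m) = 525.3325  ⇒  Cov = 525.3325 / 7 = 75.0475
Σ(R_m − R̄_m)² = 269.0388  ⇒  Var(R_m) = 269.0388 / 7 = 38.4341
β = Cov / Var(R_m) = 75.0475 / 38.4341 = 1.9526

1.953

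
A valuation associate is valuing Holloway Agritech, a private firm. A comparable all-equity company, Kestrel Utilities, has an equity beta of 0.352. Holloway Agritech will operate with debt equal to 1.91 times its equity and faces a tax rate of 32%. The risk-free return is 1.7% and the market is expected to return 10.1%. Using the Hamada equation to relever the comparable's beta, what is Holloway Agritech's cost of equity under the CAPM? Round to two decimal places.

β_L = β_U × [1 + (1 − t)(D/E)] = 0.352 × [1 + (1 − 0.32) × 1.91]
    = 0.352 × [1 + 0.68 × 1.91] = 0.352 × 2.2988 = 0.8092
MRP = 10.1% − 1.7% = 8.40%
E(R) = R_f + β_L × MRP = 1.7% + 0.8092 × 8.4% = 8.50%

8.50%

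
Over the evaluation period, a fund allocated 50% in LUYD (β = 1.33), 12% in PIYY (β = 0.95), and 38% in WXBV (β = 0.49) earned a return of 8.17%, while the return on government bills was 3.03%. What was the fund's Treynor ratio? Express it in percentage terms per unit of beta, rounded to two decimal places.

β_P = 0.50×1.33 + 0.12×0.95 + 0.38×0.49 = 0.9652
Treynor = (R_P − R_f) / β_P = (8.17% − 3.03%) / 0.9652 = 5.14% / 0.9652 = 5.33%

5.33%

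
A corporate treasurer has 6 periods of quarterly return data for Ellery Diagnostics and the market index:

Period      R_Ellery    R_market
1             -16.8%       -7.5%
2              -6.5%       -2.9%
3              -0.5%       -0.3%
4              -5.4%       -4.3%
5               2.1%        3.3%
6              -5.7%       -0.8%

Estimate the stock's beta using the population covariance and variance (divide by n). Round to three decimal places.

1.621

Mean R_i = (-16.8 − 6.5 − 0.5 − 5.4 + 2.1 − 5.7) / 6 = -5.4667%
Mean R_m = (-7.5 − 2.9 − 0.3 − 4.3 + 3.3 − 0.8) / 6 = -2.0833%
Σ(R_i − R̄_i)(R_m − R̄_m) = 111.3767  ⇒  Cov = 111.3767 / 6 = 18.5628
Σ(R_m − R̄_m)² = 68.7283  ⇒  Var(R_m) = 68.7283 / 6 = 11.4547
β = Cov / Var(R_m) = 18.5628 / 11.4547 = 1.6205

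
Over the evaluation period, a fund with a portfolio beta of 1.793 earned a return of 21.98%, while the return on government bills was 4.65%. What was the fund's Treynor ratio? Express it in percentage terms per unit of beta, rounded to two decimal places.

9.67%

Treynor = (R_P − R_f) / β_P = (21.98% − 4.65%) / 1.7930 = 17.33% / 1.7930 = 9.67%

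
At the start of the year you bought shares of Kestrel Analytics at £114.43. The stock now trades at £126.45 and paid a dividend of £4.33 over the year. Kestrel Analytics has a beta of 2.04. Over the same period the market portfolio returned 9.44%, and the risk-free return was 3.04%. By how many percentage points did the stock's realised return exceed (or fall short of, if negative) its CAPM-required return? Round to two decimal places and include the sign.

-1.81%

Realised HPR = (P1 + D1 − P0) / P0 = (126.45 + 4.33 − 114.43) / 114.43 = 16.35 / 114.43 = 14.2882%
MRP = 9.44% − 3.04% = 6.40%
CAPM required = R_f + β·MRP = 3.04% + 2.04 × 6.40% = 16.0960%
α = realised − required = 14.2882% − 16.0960% = -1.81%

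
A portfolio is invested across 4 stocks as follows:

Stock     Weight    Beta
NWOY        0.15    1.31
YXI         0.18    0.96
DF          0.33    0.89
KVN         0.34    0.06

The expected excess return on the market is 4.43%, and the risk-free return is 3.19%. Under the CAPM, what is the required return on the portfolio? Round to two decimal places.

β_P = Σ w_i β_i = 0.15×1.31 + 0.18×0.96 + 0.33×0.89 + 0.34×0.06 = 0.6834
E(R_P) = R_f + β_P × MRP = 3.19% + 0.6834 × 4.43% = 6.22%

6.22%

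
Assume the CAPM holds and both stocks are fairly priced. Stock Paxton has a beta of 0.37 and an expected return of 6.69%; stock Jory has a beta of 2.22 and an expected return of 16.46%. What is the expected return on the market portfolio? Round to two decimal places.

Both satisfy E(R) = R_f + β·MRP, so the slope of the SML is
MRP = (16.46% − 6.69%) / (2.22 − 0.37) = 9.77% / 1.85 = 5.2811%
R_f = E(R_Paxton) − β_Paxton·MRP = 6.69% − 0.37 × 5.2811% = 4.7360%
E(R_m) = R_f + MRP = 4.7360% + 5.2811% = 10.02%

10.02%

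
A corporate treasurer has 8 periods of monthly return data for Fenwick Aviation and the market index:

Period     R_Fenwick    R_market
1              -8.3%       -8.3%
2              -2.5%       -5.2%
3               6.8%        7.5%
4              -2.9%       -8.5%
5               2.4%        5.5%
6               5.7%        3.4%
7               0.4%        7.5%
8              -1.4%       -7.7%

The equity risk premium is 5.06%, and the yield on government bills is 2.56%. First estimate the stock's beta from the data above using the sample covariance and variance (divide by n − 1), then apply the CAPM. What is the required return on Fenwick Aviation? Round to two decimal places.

Mean R_i = (-8.3 − 2.5 + 6.8 − 2.9 + 2.4 + 5.7 + 0.4 − 1.4) / 8 = 0.0250%
Mean R_m = (-8.3 − 5.2 + 7.5 − 8.5 + 5.5 + 3.4 + 7.5 − 7.7) / 8 = -0.7250%
Σ(R_i − R̄_i)(R_m − R̄_m) = 204.0450  ⇒  Cov = 204.0450 / 7 = 29.1493
Σ(R_m − R̄_m)² = 377.5750  ⇒  Var(R_m) = 377.5750 / 7 = 53.9393
β = Cov / Var(R_m) = 29.1493 / 53.9393 = 0.5404
E(R) = R_f + β × MRP = 2.56% + 0.5404 × 5.06% = 5.29%

5.29%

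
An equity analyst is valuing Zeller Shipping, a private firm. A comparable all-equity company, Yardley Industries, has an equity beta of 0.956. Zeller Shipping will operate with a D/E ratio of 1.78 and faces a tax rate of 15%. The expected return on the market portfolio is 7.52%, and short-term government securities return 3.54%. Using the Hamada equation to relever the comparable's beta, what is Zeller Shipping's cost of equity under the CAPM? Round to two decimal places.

β_L = β_U × [1 + (1 − t)(D/E)] = 0.956 × [1 + (1 − 0.15) × 1.78]
    = 0.956 × [1 + 0.85 × 1.78] = 0.956 × 2.5130 = 2.4024
MRP = 7.52% − 3.54% = 3.98%
E(R) = R_f + β_L × MRP = 3.54% + 2.4024 × 3.98% = 13.10%

13.10%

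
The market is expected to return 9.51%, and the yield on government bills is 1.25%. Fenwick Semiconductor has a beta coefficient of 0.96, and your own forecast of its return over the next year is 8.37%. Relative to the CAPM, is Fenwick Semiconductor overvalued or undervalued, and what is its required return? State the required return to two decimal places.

MRP = 9.51% − 1.25% = 8.26%
Required return = R_f + β·MRP = 1.25% + 0.96 × 8.26% = 9.18%
Forecast 8.37% < required 9.18% → the stock plots below the SML → overvalued.

Overvalued; required return 9.18%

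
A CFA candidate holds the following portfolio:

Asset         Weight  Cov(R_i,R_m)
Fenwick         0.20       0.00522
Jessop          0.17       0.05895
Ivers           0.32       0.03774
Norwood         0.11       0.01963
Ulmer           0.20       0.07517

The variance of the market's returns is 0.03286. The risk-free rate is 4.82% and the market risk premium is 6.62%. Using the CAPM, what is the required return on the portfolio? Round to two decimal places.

β_Fenwick = 0.00522 / 0.03286 = 0.1589
β_Jessop = 0.05895 / 0.03286 = 1.7940
β_Ivers = 0.03774 / 0.03286 = 1.1485
β_Norwood = 0.01963 / 0.03286 = 0.5974
β_Ulmer = 0.07517 / 0.03286 = 2.2876
β_P = Σ w_i β_i = 0.20×0.1589 + 0.17×1.7940 + 0.32×1.1485 + 0.11×0.5974 + 0.20×2.2876 = 1.2275
E(R_P) = R_f + β_P × MRP = 4.82% + 1.2275 × 6.62% = 12.95%

12.95%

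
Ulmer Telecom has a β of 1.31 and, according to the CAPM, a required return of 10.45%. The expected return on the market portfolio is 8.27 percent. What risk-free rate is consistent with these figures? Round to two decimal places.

E(R) = R_f + β(E(R_m) − R_f) = R_f(1 − β) + β·E(R_m)
10.45% = R_f × (1 − 1.31) + 1.31 × 8.27%
10.45% = R_f × -0.31 + 10.8337%
R_f = (10.45% − 10.8337%) / -0.31 = 1.24%

1.24%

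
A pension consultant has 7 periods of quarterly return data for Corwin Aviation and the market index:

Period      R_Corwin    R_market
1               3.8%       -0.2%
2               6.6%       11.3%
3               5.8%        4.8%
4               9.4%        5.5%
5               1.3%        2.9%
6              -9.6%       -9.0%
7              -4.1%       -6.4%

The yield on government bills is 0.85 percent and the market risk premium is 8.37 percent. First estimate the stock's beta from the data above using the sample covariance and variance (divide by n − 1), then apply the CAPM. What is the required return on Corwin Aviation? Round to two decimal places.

7.91%

Mean R_i = (3.8 + 6.6 + 5.8 + 9.4 + 1.3 − 9.6 − 4.1) / 7 = 1.8857%
Mean R_m = (-0.2 + 11.3 + 4.8 + 5.5 + 2.9 − 9.0 − 6.4) / 7 = 1.2714%
Σ(R_i − R̄_i)(R_m − R̄_m) = 252.9871  ⇒  Cov = 252.9871 / 6 = 42.1645
Σ(R_m − R̄_m)² = 300.0743  ⇒  Var(R_m) = 300.0743 / 6 = 50.0124
β = Cov / Var(R_m) = 42.1645 / 50.0124 = 0.8431
E(R) = R_f + β × MRP = 0.85% + 0.8431 × 8.37% = 7.91%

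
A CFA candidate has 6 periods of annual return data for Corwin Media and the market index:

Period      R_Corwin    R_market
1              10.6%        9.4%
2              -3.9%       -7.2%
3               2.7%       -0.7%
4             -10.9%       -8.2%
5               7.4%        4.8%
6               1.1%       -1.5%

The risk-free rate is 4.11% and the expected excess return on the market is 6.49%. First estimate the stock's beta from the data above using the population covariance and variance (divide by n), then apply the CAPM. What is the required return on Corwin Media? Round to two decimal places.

Mean R_i = (10.6 − 3.9 + 2.7 − 10.9 + 7.4 + 1.1) / 6 = 1.1667%
Mean R_m = (9.4 − 7.2 − 0.7 − 8.2 + 4.8 − 1.5) / 6 = -0.5667%
Σ(R_i − R̄_i)(R_m − R̄_m) = 253.0467  ⇒  Cov = 253.0467 / 6 = 42.1745
Σ(R_m − R̄_m)² = 231.2933  ⇒  Var(R_m) = 231.2933 / 6 = 38.5489
β = Cov / Var(R_m) = 42.1745 / 38.5489 = 1.0941
E(R) = R_f + β × MRP = 4.11% + 1.0941 × 6.49% = 11.21%

11.21%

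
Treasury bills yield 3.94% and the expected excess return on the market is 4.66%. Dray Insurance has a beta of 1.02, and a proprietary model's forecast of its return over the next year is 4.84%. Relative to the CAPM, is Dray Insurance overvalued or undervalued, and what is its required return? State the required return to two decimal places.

Overvalued; required return 8.69%

Required return = R_f + β·MRP = 3.94% + 1.02 × 4.66% = 8.69%
Forecast 4.84% < required 8.69% → the stock plots below the SML → overvalued.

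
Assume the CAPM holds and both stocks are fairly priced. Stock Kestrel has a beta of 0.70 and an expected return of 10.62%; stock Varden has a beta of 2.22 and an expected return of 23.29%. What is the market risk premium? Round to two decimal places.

8.34%

Both satisfy E(R) = R_f + β·MRP, so the slope of the SML is
MRP = (23.29% − 10.62%) / (2.22 − 0.70) = 12.67% / 1.52 = 8.3355%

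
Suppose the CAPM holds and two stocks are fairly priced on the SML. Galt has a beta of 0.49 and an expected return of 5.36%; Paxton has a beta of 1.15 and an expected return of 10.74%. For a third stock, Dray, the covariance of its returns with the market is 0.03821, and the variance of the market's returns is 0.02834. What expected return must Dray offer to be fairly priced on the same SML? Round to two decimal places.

12.36%

MRP = (10.74% − 5.36%) / (1.15 − 0.49) = 8.1515%
R_f = 5.36% − 0.49 × 8.1515% = 1.3658%
β_Dray = Cov / Var(R_m) = 0.03821 / 0.02834 = 1.3483
E(R_Dray) = R_f + β × MRP = 1.3658% + 1.3483 × 8.1515% = 12.36%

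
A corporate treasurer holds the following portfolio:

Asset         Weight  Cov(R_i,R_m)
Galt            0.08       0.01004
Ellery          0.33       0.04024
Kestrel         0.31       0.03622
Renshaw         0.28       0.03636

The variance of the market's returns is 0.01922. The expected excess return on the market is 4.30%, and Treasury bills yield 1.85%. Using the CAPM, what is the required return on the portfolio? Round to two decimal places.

β_Galt = 0.01004 / 0.01922 = 0.5224
β_Ellery = 0.04024 / 0.01922 = 2.0937
β_Kestrel = 0.03622 / 0.01922 = 1.8845
β_Renshaw = 0.03636 / 0.01922 = 1.8918
β_P = Σ w_i β_i = 0.08×0.5224 + 0.33×2.0937 + 0.31×1.8845 + 0.28×1.8918 = 1.8466
E(R_P) = R_f + β_P × MRP = 1.85% + 1.8466 × 4.30% = 9.79%

9.79%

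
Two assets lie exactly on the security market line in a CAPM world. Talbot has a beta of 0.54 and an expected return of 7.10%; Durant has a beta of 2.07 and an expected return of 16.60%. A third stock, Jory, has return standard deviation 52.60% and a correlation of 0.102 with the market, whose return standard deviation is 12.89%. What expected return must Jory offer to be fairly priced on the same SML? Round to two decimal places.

MRP = (16.60% − 7.10%) / (2.07 − 0.54) = 6.2092%
R_f = 7.10% − 0.54 × 6.2092% = 3.7470%
β_Jory = ρ·σ_i/σ_m = 0.102 × 52.60 / 12.89 = 0.4162
E(R_Jory) = R_f + β × MRP = 3.7470% + 0.4162 × 6.2092% = 6.33%

6.33%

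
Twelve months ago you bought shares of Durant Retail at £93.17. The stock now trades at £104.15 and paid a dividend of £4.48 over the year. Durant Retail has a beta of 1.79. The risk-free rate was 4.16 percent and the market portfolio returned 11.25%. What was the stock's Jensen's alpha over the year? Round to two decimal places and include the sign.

Realised HPR = (P1 + D1 − P0) / P0 = (104.15 + 4.48 − 93.17) / 93.17 = 15.46 / 93.17 = 16.5933%
MRP = 11.25% − 4.16% = 7.09%
CAPM required = R_f + β·MRP = 4.16% + 1.79 × 7.09% = 16.8511%
α = realised − required = 16.5933% − 16.8511% = -0.26%

-0.26%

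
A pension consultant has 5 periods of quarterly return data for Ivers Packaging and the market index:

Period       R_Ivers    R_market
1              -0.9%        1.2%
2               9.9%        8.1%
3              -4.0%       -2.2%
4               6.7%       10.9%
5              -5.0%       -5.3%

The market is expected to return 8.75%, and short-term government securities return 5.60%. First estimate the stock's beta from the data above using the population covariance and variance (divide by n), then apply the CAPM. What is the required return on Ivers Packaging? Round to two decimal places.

8.48%

Mean R_i = (-0.9 + 9.9 − 4.0 + 6.7 − 5.0) / 5 = 1.3400%
Mean R_m = (1.2 + 8.1 − 2.2 + 10.9 − 5.3) / 5 = 2.5400%
Σ(R_i − R̄_i)(R_m − R̄_m) = 170.4220  ⇒  Cov = 170.4220 / 5 = 34.0844
Σ(R_m − R̄_m)² = 186.5320  ⇒  Var(R_m) = 186.5320 / 5 = 37.3064
β = Cov / Var(R_m) = 34.0844 / 37.3064 = 0.9136
MRP = 8.75% − 5.60% = 3.15%
E(R) = R_f + β × MRP = 5.60% + 0.9136 × 3.15% = 8.48%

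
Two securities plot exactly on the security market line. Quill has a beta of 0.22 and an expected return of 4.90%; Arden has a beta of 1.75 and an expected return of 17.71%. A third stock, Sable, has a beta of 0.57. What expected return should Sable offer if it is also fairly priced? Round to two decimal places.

MRP (SML slope) = (17.71% − 4.90%) / (1.75 − 0.22) = 12.81% / 1.53 = 8.3725%
R_f (intercept) = 4.90% − 0.22 × 8.3725% = 3.0581%
E(R_Sable) = R_f + β × MRP = 3.0581% + 0.57 × 8.3725% = 7.83%

7.83%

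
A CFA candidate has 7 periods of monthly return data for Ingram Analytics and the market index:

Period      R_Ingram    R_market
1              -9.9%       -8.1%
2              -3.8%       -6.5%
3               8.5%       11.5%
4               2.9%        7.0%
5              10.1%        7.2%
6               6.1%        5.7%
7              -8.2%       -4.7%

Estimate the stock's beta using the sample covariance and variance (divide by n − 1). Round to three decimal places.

Mean R_i = (-9.9 − 3.8 + 8.5 + 2.9 + 10.1 + 6.1 − 8.2) / 7 = 0.8143%
Mean R_m = (-8.1 − 6.5 + 11.5 + 7.0 + 7.2 + 5.7 − 4.7) / 7 = 1.7286%
Σ(R_i − R̄_i)(R_m − R̄_m) = 359.1171  ⇒  Cov = 359.1171 / 6 = 59.8529
Σ(R_m − R̄_m)² = 374.6143  ⇒  Var(R_m) = 374.6143 / 6 = 62.4357
β = Cov / Var(R_m) = 59.8529 / 62.4357 = 0.9586

0.959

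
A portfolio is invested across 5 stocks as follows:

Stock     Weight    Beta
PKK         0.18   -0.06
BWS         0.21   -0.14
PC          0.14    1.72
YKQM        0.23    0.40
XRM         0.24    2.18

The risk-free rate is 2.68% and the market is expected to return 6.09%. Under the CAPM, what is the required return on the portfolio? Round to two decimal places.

β_P = Σ w_i β_i = 0.18×-0.06 + 0.21×-0.14 + 0.14×1.72 + 0.23×0.40 + 0.24×2.18 = 0.8158
MRP = 6.09% − 2.68% = 3.41%
E(R_P) = R_f + β_P × MRP = 2.68% + 0.8158 × 3.41% = 5.46%

5.46%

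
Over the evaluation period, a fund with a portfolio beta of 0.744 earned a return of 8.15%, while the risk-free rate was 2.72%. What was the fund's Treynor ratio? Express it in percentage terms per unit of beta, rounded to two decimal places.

Treynor = (R_P − R_f) / β_P = (8.15% − 2.72%) / 0.7440 = 5.43% / 0.7440 = 7.30%

7.30%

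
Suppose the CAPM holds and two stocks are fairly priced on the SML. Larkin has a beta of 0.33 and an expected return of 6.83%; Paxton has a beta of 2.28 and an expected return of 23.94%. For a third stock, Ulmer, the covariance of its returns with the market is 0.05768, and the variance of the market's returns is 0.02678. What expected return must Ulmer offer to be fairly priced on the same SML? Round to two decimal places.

MRP = (23.94% − 6.83%) / (2.28 − 0.33) = 8.7744%
R_f = 6.83% − 0.33 × 8.7744% = 3.9344%
β_Ulmer = Cov / Var(R_m) = 0.05768 / 0.02678 = 2.1538
E(R_Ulmer) = R_f + β × MRP = 3.9344% + 2.1538 × 8.7744% = 22.83%

22.83%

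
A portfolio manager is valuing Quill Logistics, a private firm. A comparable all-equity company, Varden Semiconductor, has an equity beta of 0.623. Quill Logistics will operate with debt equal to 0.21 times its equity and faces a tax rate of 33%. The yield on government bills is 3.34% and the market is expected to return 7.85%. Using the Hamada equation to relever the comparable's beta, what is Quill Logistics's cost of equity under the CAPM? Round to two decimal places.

6.55%

β_L = β_U × [1 + (1 − t)(D/E)] = 0.623 × [1 + (1 − 0.33) × 0.21]
    = 0.623 × [1 + 0.67 × 0.21] = 0.623 × 1.1407 = 0.7107
MRP = 7.85% − 3.34% = 4.51%
E(R) = R_f + β_L × MRP = 3.34% + 0.7107 × 4.51% = 6.55%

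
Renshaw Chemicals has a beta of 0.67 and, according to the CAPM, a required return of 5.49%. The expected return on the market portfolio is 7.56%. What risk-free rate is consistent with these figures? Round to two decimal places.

1.29%

E(R) = R_f + β(E(R_m) − R_f) = R_f(1 − β) + β·E(R_m)
5.49% = R_f × (1 − 0.67) + 0.67 × 7.56%
5.49% = R_f × 0.33 + 5.0652%
R_f = (5.49% − 5.0652%) / 0.33 = 1.29%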